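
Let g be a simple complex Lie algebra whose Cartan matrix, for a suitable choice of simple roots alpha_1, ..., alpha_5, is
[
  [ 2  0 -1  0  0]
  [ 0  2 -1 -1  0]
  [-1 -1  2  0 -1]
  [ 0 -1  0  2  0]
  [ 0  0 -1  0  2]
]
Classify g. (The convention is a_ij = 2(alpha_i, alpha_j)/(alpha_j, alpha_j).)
D_5 (so(10))

The matrix has rank 5 with 2's on the diagonal. Reading the off-diagonal entries as Dynkin edges (a single edge where a_ij = a_ji = -1; a double or triple edge where a_ij * a_ji = 2 or 3), the diagram is a chain of 3 nodes with a fork of two nodes at one end (D_5). One simple-root ordering that puts it in standard form is (alpha_4, alpha_2, alpha_3, alpha_5, alpha_1). So the algebra is type D_5, i.e. so(10).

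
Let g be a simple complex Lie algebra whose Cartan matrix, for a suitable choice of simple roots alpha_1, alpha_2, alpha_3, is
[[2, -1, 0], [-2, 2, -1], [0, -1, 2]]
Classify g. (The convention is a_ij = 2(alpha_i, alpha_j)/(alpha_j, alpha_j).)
B_3 (so(7))

The matrix has rank 3 with 2's on the diagonal. Reading the off-diagonal entries as Dynkin edges (a single edge where a_ij = a_ji = -1; a double or triple edge where a_ij * a_ji = 2 or 3), the diagram is a chain of 3 nodes with a double edge at one end; the terminal node there is the unique short simple root (B_3). One simple-root ordering that puts it in standard form is (alpha_3, alpha_2, alpha_1). So the algebra is type B_3, i.e. so(7).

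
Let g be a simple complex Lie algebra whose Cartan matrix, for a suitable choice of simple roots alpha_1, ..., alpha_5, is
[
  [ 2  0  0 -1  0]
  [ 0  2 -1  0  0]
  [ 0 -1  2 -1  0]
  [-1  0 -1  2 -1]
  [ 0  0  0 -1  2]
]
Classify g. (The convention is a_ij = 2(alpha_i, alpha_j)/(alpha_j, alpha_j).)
The matrix has rank 5 with 2's on the diagonal. Reading the off-diagonal entries as Dynkin edges (a single edge where a_ij = a_ji = -1; a double or triple edge where a_ij * a_ji = 2 or 3), the diagram is a chain of 3 nodes with a fork of two nodes at one end (D_5). One simple-root ordering that puts it in standard form is (alpha_2, alpha_3, alpha_4, alpha_1, alpha_5). So the algebra is type D_5, i.e. so(10).

D5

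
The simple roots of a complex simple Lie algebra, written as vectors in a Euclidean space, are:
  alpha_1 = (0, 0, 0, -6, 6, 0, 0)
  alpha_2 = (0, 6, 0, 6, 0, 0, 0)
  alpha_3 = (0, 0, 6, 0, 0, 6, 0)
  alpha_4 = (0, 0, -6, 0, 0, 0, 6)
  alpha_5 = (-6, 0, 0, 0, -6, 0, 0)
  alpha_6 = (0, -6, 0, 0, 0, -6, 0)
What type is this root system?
A6

Compute the Cartan integers a_ij = 2(alpha_i, alpha_j)/(alpha_j, alpha_j); the resulting 6x6 Cartan matrix is
[[2, -1, 0, 0, -1, 0], [-1, 2, 0, 0, 0, -1], [0, 0, 2, -1, 0, -1], [0, 0, -1, 2, 0, 0], [-1, 0, 0, 0, 2, 0], [0, -1, -1, 0, 0, 2]].
All simple roots have the same length, so the diagram is simply laced. The associated Dynkin diagram is a chain of 6 nodes with single edges (A_6), so the type is A_6 (the algebra sl(7)).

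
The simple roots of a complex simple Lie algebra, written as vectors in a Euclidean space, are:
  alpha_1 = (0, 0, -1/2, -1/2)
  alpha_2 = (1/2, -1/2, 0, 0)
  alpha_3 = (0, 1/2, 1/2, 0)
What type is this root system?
A_3 (sl(4))

Compute the Cartan integers a_ij = 2(alpha_i, alpha_j)/(alpha_j, alpha_j); the resulting 3x3 Cartan matrix is
[[2, 0, -1], [0, 2, -1], [-1, -1, 2]].
All simple roots have the same length, so the diagram is simply laced. The associated Dynkin diagram is a chain of 3 nodes with single edges (A_3), so the type is A_3 (the algebra sl(4)).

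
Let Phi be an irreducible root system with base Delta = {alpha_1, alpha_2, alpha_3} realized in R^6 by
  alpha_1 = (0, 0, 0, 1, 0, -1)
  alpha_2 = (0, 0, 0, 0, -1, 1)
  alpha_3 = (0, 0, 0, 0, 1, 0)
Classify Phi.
B_3 (so(7))

Compute the Cartan integers a_ij = 2(alpha_i, alpha_j)/(alpha_j, alpha_j); the resulting 3x3 Cartan matrix is
[[2, -1, 0], [-1, 2, -2], [0, -1, 2]].
The roots have two lengths (squared-length ratio 2:1); the short ones are alpha_{3}. The associated Dynkin diagram is a chain of 3 nodes with a double edge at one end; the terminal node there is the unique short simple root (B_3), so the type is B_3 (the algebra so(7)).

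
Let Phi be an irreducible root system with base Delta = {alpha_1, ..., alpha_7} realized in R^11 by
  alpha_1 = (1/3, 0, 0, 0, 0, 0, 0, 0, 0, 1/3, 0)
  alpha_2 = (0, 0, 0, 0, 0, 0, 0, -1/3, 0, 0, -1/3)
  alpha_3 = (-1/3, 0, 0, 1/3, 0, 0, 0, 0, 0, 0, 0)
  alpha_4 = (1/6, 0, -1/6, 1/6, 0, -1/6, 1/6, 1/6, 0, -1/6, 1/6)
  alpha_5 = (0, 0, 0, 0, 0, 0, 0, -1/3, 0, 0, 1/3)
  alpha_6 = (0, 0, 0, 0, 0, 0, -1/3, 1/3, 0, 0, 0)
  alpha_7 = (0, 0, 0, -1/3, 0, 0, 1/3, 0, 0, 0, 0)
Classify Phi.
Compute the Cartan integers a_ij = 2(alpha_i, alpha_j)/(alpha_j, alpha_j); the resulting 7x7 Cartan matrix is
[[2, 0, -1, 0, 0, 0, 0], [0, 2, 0, -1, 0, -1, 0], [-1, 0, 2, 0, 0, 0, -1], [0, -1, 0, 2, 0, 0, 0], [0, 0, 0, 0, 2, -1, 0], [0, -1, 0, 0, -1, 2, -1], [0, 0, -1, 0, 0, -1, 2]].
All simple roots have the same length, so the diagram is simply laced. The associated Dynkin diagram is a chain of 6 nodes with one extra node attached to the third node from one end (E_7), so the type is E_7.

E_7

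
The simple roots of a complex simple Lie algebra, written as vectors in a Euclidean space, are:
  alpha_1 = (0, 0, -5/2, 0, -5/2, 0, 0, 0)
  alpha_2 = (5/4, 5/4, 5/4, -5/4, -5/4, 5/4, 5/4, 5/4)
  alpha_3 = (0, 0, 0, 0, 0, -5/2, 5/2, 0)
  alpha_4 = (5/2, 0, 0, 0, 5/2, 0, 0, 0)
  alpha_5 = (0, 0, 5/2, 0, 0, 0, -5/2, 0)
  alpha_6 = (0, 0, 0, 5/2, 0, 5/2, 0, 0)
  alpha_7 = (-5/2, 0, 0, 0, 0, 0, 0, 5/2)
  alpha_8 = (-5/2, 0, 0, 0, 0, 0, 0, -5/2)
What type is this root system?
Compute the Cartan integers a_ij = 2(alpha_i, alpha_j)/(alpha_j, alpha_j); the resulting 8x8 Cartan matrix is
[[2, 0, 0, -1, -1, 0, 0, 0], [0, 2, 0, 0, 0, 0, 0, -1], [0, 0, 2, 0, -1, -1, 0, 0], [-1, 0, 0, 2, 0, 0, -1, -1], [-1, 0, -1, 0, 2, 0, 0, 0], [0, 0, -1, 0, 0, 2, 0, 0], [0, 0, 0, -1, 0, 0, 2, 0], [0, -1, 0, -1, 0, 0, 0, 2]].
All simple roots have the same length, so the diagram is simply laced. The associated Dynkin diagram is a chain of 7 nodes with one extra node attached to the third node from one end (E_8), so the type is E_8.

type E_8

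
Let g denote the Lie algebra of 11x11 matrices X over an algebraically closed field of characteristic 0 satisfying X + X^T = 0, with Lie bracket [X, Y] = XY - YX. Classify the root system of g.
B5

This is so(11) with 11 odd, which has dimension 11(11-1)/2 = 55 and rank (11-1)/2 = 5. In the classification of classical Lie algebras, the orthogonal algebra so(2n+1) in an odd number of variables has type B_n; here n = 5, so the Dynkin diagram is a chain of 5 nodes with a double edge at one end; the terminal node there is the unique short simple root (B_5). Hence the type is B_5.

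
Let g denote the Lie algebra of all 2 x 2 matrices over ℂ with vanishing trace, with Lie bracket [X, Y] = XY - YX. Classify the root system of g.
This is sl(2), which has dimension 2^2 - 1 = 3 and rank 2 - 1 = 1 (a Cartan subalgebra is the diagonal traceless matrices). In the classification of classical Lie algebras, the special linear algebra sl(n+1) has type A_n; here n = 1, so the Dynkin diagram is a chain of 1 nodes with single edges (A_1). Hence the type is A_1.

A_1 (sl(2))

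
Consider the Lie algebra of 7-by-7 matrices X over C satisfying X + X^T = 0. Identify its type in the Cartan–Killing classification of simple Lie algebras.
This is so(7) with 7 odd, which has dimension 7(7-1)/2 = 21 and rank (7-1)/2 = 3. In the classification of classical Lie algebras, the orthogonal algebra so(2n+1) in an odd number of variables has type B_n; here n = 3, so the Dynkin diagram is a chain of 3 nodes with a double edge at one end; the terminal node there is the unique short simple root (B_3). Hence the type is B_3.

B3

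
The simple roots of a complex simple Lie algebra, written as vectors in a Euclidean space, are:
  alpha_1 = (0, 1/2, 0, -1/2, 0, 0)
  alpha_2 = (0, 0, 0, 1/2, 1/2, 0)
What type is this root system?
A2

Compute the Cartan integers a_ij = 2(alpha_i, alpha_j)/(alpha_j, alpha_j); the resulting 2x2 Cartan matrix is
[[2, -1], [-1, 2]].
All simple roots have the same length, so the diagram is simply laced. The associated Dynkin diagram is a chain of 2 nodes with single edges (A_2), so the type is A_2 (the algebra sl(3)).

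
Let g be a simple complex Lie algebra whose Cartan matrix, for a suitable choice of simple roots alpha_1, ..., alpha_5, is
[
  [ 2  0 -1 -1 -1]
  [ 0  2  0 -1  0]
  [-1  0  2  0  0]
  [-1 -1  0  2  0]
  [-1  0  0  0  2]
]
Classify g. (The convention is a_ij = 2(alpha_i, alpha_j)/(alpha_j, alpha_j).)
type D_5

The matrix has rank 5 with 2's on the diagonal. Reading the off-diagonal entries as Dynkin edges (a single edge where a_ij = a_ji = -1; a double or triple edge where a_ij * a_ji = 2 or 3), the diagram is a chain of 3 nodes with a fork of two nodes at one end (D_5). One simple-root ordering that puts it in standard form is (alpha_2, alpha_4, alpha_1, alpha_5, alpha_3). So the algebra is type D_5, i.e. so(10).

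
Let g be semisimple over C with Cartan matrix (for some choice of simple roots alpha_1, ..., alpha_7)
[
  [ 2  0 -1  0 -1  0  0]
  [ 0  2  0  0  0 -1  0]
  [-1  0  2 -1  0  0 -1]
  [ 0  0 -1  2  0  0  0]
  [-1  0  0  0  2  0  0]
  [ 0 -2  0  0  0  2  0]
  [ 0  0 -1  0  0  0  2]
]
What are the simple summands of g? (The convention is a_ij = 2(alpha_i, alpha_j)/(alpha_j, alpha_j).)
The diagram associated to this matrix has two connected components: the simple roots {alpha_2, alpha_6} form a chain of 2 nodes with a double edge at one end; the terminal node there is the unique short simple root (B_2), and {alpha_1, alpha_3, alpha_4, alpha_5, alpha_7} form a chain of 3 nodes with a fork of two nodes at one end (D_5). A semisimple Lie algebra decomposes uniquely as the direct sum of simple ideals, one per connected component of its Dynkin diagram, so g ≅ B_2 ⊕ D_5 (dimension 10 + 45 = 55).

B_2 (so(5)) + D_5 (so(10))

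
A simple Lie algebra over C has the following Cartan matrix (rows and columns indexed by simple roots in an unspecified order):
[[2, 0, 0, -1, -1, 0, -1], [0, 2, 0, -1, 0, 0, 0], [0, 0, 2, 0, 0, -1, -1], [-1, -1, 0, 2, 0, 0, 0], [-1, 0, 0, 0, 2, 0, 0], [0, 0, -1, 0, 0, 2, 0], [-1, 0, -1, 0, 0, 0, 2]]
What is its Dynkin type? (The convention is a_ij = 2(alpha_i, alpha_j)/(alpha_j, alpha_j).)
E_7

The matrix has rank 7 with 2's on the diagonal. Reading the off-diagonal entries as Dynkin edges (a single edge where a_ij = a_ji = -1; a double or triple edge where a_ij * a_ji = 2 or 3), the diagram is a chain of 6 nodes with one extra node attached to the third node from one end (E_7). One simple-root ordering that puts it in standard form is (alpha_2, alpha_5, alpha_4, alpha_1, alpha_7, alpha_3, alpha_6). So the algebra is type E_7.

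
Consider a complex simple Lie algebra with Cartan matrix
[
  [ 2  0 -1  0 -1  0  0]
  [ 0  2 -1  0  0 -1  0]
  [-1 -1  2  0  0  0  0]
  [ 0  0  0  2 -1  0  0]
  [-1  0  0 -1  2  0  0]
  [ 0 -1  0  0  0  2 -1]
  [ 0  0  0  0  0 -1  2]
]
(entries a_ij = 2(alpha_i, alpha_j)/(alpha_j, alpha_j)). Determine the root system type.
The matrix has rank 7 with 2's on the diagonal. Reading the off-diagonal entries as Dynkin edges (a single edge where a_ij = a_ji = -1; a double or triple edge where a_ij * a_ji = 2 or 3), the diagram is a chain of 7 nodes with single edges (A_7). One simple-root ordering that puts it in standard form is (alpha_7, alpha_6, alpha_2, alpha_3, alpha_1, alpha_5, alpha_4). So the algebra is type A_7, i.e. sl(8).

A_7 (sl(8))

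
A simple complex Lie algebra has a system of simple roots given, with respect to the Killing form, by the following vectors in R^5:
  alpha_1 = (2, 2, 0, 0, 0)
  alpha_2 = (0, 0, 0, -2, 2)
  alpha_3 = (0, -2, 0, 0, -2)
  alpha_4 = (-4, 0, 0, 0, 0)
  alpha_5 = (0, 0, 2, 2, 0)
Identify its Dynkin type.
C_5

Compute the Cartan integers a_ij = 2(alpha_i, alpha_j)/(alpha_j, alpha_j); the resulting 5x5 Cartan matrix is
[[2, 0, -1, -1, 0], [0, 2, -1, 0, -1], [-1, -1, 2, 0, 0], [-2, 0, 0, 2, 0], [0, -1, 0, 0, 2]].
The roots have two lengths (squared-length ratio 2:1); the short ones are alpha_{1,2,3,5}. The associated Dynkin diagram is a chain of 5 nodes with a double edge at one end; the terminal node there is the unique long simple root (C_5), so the type is C_5 (the algebra sp(10)).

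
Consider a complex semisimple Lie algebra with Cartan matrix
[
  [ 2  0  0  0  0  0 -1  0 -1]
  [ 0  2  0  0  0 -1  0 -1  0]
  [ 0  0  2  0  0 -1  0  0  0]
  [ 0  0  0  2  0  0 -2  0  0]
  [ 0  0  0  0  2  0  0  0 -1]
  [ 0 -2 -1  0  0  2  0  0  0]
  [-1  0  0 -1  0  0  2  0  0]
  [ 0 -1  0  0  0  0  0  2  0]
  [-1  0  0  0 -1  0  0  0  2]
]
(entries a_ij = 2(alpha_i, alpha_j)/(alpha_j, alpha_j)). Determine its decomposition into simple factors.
C5 + F4

The diagram associated to this matrix has two connected components: the simple roots {alpha_1, alpha_4, alpha_5, alpha_7, alpha_9} form a chain of 5 nodes with a double edge at one end; the terminal node there is the unique long simple root (C_5), and {alpha_2, alpha_3, alpha_6, alpha_8} form a chain of 4 nodes with a double edge between the middle two (F_4). A semisimple Lie algebra decomposes uniquely as the direct sum of simple ideals, one per connected component of its Dynkin diagram, so g ≅ C_5 ⊕ F_4 (dimension 55 + 52 = 107).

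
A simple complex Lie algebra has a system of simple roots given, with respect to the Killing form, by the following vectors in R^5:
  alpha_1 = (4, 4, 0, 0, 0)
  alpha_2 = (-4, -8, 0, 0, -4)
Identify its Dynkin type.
Compute the Cartan integers a_ij = 2(alpha_i, alpha_j)/(alpha_j, alpha_j); the resulting 2x2 Cartan matrix is
[[2, -1], [-3, 2]].
The roots have two lengths (squared-length ratio 3:1); the short ones are alpha_{1}. The associated Dynkin diagram is two nodes joined by a triple edge (G_2), so the type is G_2.

G_2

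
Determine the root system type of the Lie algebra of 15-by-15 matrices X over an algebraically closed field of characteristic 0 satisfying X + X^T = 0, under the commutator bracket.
type B_7

This is so(15) with 15 odd, which has dimension 15(15-1)/2 = 105 and rank (15-1)/2 = 7. In the classification of classical Lie algebras, the orthogonal algebra so(2n+1) in an odd number of variables has type B_n; here n = 7, so the Dynkin diagram is a chain of 7 nodes with a double edge at one end; the terminal node there is the unique short simple root (B_7). Hence the type is B_7.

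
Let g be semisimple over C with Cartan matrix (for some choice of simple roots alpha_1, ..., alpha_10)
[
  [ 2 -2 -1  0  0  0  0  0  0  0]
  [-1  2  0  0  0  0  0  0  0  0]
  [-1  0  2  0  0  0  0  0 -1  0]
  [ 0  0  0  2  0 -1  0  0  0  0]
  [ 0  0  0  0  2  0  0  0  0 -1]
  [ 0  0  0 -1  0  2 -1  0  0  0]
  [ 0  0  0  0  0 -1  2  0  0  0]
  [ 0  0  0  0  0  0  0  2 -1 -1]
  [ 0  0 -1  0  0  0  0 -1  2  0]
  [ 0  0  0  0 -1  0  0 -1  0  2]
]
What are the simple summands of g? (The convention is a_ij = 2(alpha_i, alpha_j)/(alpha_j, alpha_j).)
The diagram associated to this matrix has two connected components: the simple roots {alpha_4, alpha_6, alpha_7} form a chain of 3 nodes with single edges (A_3), and {alpha_1, alpha_2, alpha_3, alpha_5, alpha_8, alpha_9, alpha_10} form a chain of 7 nodes with a double edge at one end; the terminal node there is the unique short simple root (B_7). A semisimple Lie algebra decomposes uniquely as the direct sum of simple ideals, one per connected component of its Dynkin diagram, so g ≅ A_3 ⊕ B_7 (dimension 15 + 105 = 120).

A_3 (sl(4)) + B_7 (so(15))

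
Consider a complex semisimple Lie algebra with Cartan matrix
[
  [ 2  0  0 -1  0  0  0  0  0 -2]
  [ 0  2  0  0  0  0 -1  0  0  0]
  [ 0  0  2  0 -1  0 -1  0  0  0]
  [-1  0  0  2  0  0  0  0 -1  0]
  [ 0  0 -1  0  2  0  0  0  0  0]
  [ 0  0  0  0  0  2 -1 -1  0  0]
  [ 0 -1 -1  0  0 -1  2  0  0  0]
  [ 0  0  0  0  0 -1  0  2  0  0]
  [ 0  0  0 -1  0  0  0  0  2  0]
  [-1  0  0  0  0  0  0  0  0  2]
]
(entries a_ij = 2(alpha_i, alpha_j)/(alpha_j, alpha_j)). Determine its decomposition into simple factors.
The diagram associated to this matrix has two connected components: the simple roots {alpha_1, alpha_4, alpha_9, alpha_10} form a chain of 4 nodes with a double edge at one end; the terminal node there is the unique short simple root (B_4), and {alpha_2, alpha_3, alpha_5, alpha_6, alpha_7, alpha_8} form a chain of 5 nodes with one extra node attached to the third node from one end (E_6). A semisimple Lie algebra decomposes uniquely as the direct sum of simple ideals, one per connected component of its Dynkin diagram, so g ≅ B_4 ⊕ E_6 (dimension 36 + 78 = 114).

type B_4 + type E_6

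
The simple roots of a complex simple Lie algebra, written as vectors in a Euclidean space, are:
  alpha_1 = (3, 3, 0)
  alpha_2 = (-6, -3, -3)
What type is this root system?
G2

Compute the Cartan integers a_ij = 2(alpha_i, alpha_j)/(alpha_j, alpha_j); the resulting 2x2 Cartan matrix is
[[2, -1], [-3, 2]].
The roots have two lengths (squared-length ratio 3:1); the short ones are alpha_{1}. The associated Dynkin diagram is two nodes joined by a triple edge (G_2), so the type is G_2.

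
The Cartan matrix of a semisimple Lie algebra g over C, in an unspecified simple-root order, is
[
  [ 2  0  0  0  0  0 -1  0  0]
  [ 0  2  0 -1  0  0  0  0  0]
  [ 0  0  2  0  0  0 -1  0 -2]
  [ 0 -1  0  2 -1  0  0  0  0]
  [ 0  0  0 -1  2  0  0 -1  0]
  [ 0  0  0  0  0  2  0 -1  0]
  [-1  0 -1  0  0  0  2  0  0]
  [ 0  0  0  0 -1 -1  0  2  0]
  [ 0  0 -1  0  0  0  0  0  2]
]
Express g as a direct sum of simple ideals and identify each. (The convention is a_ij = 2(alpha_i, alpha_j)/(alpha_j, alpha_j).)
A_5 + B_4

The diagram associated to this matrix has two connected components: the simple roots {alpha_2, alpha_4, alpha_5, alpha_6, alpha_8} form a chain of 5 nodes with single edges (A_5), and {alpha_1, alpha_3, alpha_7, alpha_9} form a chain of 4 nodes with a double edge at one end; the terminal node there is the unique short simple root (B_4). A semisimple Lie algebra decomposes uniquely as the direct sum of simple ideals, one per connected component of its Dynkin diagram, so g ≅ A_5 ⊕ B_4 (dimension 35 + 36 = 71).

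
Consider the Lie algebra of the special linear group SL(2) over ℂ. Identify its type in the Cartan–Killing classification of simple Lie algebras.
A1

This is sl(2), which has dimension 2^2 - 1 = 3 and rank 2 - 1 = 1 (a Cartan subalgebra is the diagonal traceless matrices). In the classification of classical Lie algebras, the special linear algebra sl(n+1) has type A_n; here n = 1, so the Dynkin diagram is a chain of 1 nodes with single edges (A_1). Hence the type is A_1.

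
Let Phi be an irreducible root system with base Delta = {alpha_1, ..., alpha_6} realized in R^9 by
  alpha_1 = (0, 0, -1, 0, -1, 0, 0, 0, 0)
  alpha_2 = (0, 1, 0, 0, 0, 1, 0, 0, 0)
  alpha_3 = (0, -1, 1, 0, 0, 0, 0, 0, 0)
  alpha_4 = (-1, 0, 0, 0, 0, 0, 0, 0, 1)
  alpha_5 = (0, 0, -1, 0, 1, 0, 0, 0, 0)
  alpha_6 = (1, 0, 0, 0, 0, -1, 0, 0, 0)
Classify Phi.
type D_6

Compute the Cartan integers a_ij = 2(alpha_i, alpha_j)/(alpha_j, alpha_j); the resulting 6x6 Cartan matrix is
[[2, 0, -1, 0, 0, 0], [0, 2, -1, 0, 0, -1], [-1, -1, 2, 0, -1, 0], [0, 0, 0, 2, 0, -1], [0, 0, -1, 0, 2, 0], [0, -1, 0, -1, 0, 2]].
All simple roots have the same length, so the diagram is simply laced. The associated Dynkin diagram is a chain of 4 nodes with a fork of two nodes at one end (D_6), so the type is D_6 (the algebra so(12)).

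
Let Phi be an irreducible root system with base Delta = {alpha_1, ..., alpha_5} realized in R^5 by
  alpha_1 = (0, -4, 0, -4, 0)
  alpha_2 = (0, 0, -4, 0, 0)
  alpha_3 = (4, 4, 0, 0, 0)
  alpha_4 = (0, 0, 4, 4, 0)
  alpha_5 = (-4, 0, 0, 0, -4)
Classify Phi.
Compute the Cartan integers a_ij = 2(alpha_i, alpha_j)/(alpha_j, alpha_j); the resulting 5x5 Cartan matrix is
[[2, 0, -1, -1, 0], [0, 2, 0, -1, 0], [-1, 0, 2, 0, -1], [-1, -2, 0, 2, 0], [0, 0, -1, 0, 2]].
The roots have two lengths (squared-length ratio 2:1); the short ones are alpha_{2}. The associated Dynkin diagram is a chain of 5 nodes with a double edge at one end; the terminal node there is the unique short simple root (B_5), so the type is B_5 (the algebra so(11)).

B_5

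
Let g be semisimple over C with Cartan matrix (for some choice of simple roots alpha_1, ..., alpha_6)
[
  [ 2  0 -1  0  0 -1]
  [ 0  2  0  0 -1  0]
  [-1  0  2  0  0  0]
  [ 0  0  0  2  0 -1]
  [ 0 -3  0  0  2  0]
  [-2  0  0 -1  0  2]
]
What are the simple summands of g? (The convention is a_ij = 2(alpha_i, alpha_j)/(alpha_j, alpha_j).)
type F_4 ⊕ type G_2

The diagram associated to this matrix has two connected components: the simple roots {alpha_1, alpha_3, alpha_4, alpha_6} form a chain of 4 nodes with a double edge between the middle two (F_4), and {alpha_2, alpha_5} form two nodes joined by a triple edge (G_2). A semisimple Lie algebra decomposes uniquely as the direct sum of simple ideals, one per connected component of its Dynkin diagram, so g ≅ F_4 ⊕ G_2 (dimension 52 + 14 = 66).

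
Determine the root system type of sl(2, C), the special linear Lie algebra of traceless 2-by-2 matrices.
A_1

This is sl(2), which has dimension 2^2 - 1 = 3 and rank 2 - 1 = 1 (a Cartan subalgebra is the diagonal traceless matrices). In the classification of classical Lie algebras, the special linear algebra sl(n+1) has type A_n; here n = 1, so the Dynkin diagram is a chain of 1 nodes with single edges (A_1). Hence the type is A_1.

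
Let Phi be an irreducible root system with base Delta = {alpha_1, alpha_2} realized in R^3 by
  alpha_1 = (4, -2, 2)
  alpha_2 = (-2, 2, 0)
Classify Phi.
G_2

Compute the Cartan integers a_ij = 2(alpha_i, alpha_j)/(alpha_j, alpha_j); the resulting 2x2 Cartan matrix is
[[2, -3], [-1, 2]].
The roots have two lengths (squared-length ratio 3:1); the short ones are alpha_{2}. The associated Dynkin diagram is two nodes joined by a triple edge (G_2), so the type is G_2.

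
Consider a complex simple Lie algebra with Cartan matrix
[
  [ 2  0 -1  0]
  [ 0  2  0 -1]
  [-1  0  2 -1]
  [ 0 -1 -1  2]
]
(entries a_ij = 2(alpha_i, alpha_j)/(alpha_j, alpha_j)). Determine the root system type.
A_4 (sl(5))

The matrix has rank 4 with 2's on the diagonal. Reading the off-diagonal entries as Dynkin edges (a single edge where a_ij = a_ji = -1; a double or triple edge where a_ij * a_ji = 2 or 3), the diagram is a chain of 4 nodes with single edges (A_4). One simple-root ordering that puts it in standard form is (alpha_1, alpha_3, alpha_4, alpha_2). So the algebra is type A_4, i.e. sl(5).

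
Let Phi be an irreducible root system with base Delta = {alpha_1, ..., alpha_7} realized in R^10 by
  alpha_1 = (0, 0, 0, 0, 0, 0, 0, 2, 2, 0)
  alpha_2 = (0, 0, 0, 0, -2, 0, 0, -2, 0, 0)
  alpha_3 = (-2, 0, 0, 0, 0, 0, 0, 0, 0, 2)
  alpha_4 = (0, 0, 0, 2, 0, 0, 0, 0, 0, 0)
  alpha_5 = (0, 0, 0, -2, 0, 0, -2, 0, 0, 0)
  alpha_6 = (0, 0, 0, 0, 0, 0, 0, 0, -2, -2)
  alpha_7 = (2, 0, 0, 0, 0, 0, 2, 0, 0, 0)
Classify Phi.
B_7

Compute the Cartan integers a_ij = 2(alpha_i, alpha_j)/(alpha_j, alpha_j); the resulting 7x7 Cartan matrix is
[[2, -1, 0, 0, 0, -1, 0], [-1, 2, 0, 0, 0, 0, 0], [0, 0, 2, 0, 0, -1, -1], [0, 0, 0, 2, -1, 0, 0], [0, 0, 0, -2, 2, 0, -1], [-1, 0, -1, 0, 0, 2, 0], [0, 0, -1, 0, -1, 0, 2]].
The roots have two lengths (squared-length ratio 2:1); the short ones are alpha_{4}. The associated Dynkin diagram is a chain of 7 nodes with a double edge at one end; the terminal node there is the unique short simple root (B_7), so the type is B_7 (the algebra so(15)).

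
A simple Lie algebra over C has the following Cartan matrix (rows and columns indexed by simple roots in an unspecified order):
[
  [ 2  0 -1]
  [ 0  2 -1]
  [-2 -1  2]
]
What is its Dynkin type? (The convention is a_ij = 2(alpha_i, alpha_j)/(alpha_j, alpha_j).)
type B_3

The matrix has rank 3 with 2's on the diagonal. Reading the off-diagonal entries as Dynkin edges (a single edge where a_ij = a_ji = -1; a double or triple edge where a_ij * a_ji = 2 or 3), the diagram is a chain of 3 nodes with a double edge at one end; the terminal node there is the unique short simple root (B_3). One simple-root ordering that puts it in standard form is (alpha_2, alpha_3, alpha_1). So the algebra is type B_3, i.e. so(7).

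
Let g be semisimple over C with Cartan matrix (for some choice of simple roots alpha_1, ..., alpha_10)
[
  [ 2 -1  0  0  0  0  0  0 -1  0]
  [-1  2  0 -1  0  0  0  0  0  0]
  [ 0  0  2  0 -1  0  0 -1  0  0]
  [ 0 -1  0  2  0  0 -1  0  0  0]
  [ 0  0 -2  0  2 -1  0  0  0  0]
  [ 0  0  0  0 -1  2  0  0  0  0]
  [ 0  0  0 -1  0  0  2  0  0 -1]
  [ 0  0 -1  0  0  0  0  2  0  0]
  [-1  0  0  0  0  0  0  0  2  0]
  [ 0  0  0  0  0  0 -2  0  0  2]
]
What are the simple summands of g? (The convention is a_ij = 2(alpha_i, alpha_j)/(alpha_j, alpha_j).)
The diagram associated to this matrix has two connected components: the simple roots {alpha_1, alpha_2, alpha_4, alpha_7, alpha_9, alpha_10} form a chain of 6 nodes with a double edge at one end; the terminal node there is the unique long simple root (C_6), and {alpha_3, alpha_5, alpha_6, alpha_8} form a chain of 4 nodes with a double edge between the middle two (F_4). A semisimple Lie algebra decomposes uniquely as the direct sum of simple ideals, one per connected component of its Dynkin diagram, so g ≅ C_6 ⊕ F_4 (dimension 78 + 52 = 130).

C_6 ⊕ F_4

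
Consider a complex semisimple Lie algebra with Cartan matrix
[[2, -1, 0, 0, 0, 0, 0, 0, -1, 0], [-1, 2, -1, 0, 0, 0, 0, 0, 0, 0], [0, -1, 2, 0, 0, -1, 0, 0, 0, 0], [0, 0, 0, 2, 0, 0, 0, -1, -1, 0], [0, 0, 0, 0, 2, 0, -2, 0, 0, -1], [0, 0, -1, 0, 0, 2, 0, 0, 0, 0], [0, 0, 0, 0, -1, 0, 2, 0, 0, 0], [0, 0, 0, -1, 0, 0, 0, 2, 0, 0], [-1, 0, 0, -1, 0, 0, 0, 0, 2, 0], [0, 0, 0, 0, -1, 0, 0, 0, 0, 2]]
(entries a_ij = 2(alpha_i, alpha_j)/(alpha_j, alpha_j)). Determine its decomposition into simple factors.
A7 ⊕ B3

The diagram associated to this matrix has two connected components: the simple roots {alpha_1, alpha_2, alpha_3, alpha_4, alpha_6, alpha_8, alpha_9} form a chain of 7 nodes with single edges (A_7), and {alpha_5, alpha_7, alpha_10} form a chain of 3 nodes with a double edge at one end; the terminal node there is the unique short simple root (B_3). A semisimple Lie algebra decomposes uniquely as the direct sum of simple ideals, one per connected component of its Dynkin diagram, so g ≅ A_7 ⊕ B_3 (dimension 63 + 21 = 84).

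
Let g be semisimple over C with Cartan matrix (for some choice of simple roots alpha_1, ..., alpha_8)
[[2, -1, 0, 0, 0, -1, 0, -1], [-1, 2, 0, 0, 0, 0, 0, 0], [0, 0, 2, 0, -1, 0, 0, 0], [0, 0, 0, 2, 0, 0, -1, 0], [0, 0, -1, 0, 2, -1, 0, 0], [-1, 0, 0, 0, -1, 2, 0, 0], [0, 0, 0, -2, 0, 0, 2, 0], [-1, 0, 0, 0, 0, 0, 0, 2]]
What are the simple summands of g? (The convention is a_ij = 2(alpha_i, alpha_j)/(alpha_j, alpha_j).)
type B_2 ⊕ type D_6

The diagram associated to this matrix has two connected components: the simple roots {alpha_4, alpha_7} form a chain of 2 nodes with a double edge at one end; the terminal node there is the unique short simple root (B_2), and {alpha_1, alpha_2, alpha_3, alpha_5, alpha_6, alpha_8} form a chain of 4 nodes with a fork of two nodes at one end (D_6). A semisimple Lie algebra decomposes uniquely as the direct sum of simple ideals, one per connected component of its Dynkin diagram, so g ≅ B_2 ⊕ D_6 (dimension 10 + 66 = 76).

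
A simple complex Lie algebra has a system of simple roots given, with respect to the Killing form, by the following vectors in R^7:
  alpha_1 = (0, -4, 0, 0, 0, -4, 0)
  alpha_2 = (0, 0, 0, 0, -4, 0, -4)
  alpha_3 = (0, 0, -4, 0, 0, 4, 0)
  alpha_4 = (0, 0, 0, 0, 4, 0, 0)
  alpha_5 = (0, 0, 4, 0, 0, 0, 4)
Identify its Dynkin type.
B_5 (so(11))

Compute the Cartan integers a_ij = 2(alpha_i, alpha_j)/(alpha_j, alpha_j); the resulting 5x5 Cartan matrix is
[[2, 0, -1, 0, 0], [0, 2, 0, -2, -1], [-1, 0, 2, 0, -1], [0, -1, 0, 2, 0], [0, -1, -1, 0, 2]].
The roots have two lengths (squared-length ratio 2:1); the short ones are alpha_{4}. The associated Dynkin diagram is a chain of 5 nodes with a double edge at one end; the terminal node there is the unique short simple root (B_5), so the type is B_5 (the algebra so(11)).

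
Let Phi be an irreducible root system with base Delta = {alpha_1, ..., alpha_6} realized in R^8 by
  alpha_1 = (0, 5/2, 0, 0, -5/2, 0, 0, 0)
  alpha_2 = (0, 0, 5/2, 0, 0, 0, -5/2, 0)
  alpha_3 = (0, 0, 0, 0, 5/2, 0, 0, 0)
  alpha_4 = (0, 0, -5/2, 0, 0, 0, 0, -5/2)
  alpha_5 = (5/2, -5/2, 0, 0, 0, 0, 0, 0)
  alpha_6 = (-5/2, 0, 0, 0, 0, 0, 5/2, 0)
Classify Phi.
Compute the Cartan integers a_ij = 2(alpha_i, alpha_j)/(alpha_j, alpha_j); the resulting 6x6 Cartan matrix is
[[2, 0, -2, 0, -1, 0], [0, 2, 0, -1, 0, -1], [-1, 0, 2, 0, 0, 0], [0, -1, 0, 2, 0, 0], [-1, 0, 0, 0, 2, -1], [0, -1, 0, 0, -1, 2]].
The roots have two lengths (squared-length ratio 2:1); the short ones are alpha_{3}. The associated Dynkin diagram is a chain of 6 nodes with a double edge at one end; the terminal node there is the unique short simple root (B_6), so the type is B_6 (the algebra so(13)).

B6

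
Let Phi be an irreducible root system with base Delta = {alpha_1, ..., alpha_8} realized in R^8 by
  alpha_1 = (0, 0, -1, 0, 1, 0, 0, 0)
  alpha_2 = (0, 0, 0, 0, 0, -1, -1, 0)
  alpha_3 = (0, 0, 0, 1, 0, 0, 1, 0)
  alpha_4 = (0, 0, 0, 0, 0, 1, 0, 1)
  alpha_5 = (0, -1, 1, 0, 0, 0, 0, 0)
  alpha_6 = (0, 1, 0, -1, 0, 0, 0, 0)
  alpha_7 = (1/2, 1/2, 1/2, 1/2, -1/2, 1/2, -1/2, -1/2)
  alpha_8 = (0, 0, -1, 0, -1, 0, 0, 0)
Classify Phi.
E_8

Compute the Cartan integers a_ij = 2(alpha_i, alpha_j)/(alpha_j, alpha_j); the resulting 8x8 Cartan matrix is
[[2, 0, 0, 0, -1, 0, -1, 0], [0, 2, -1, -1, 0, 0, 0, 0], [0, -1, 2, 0, 0, -1, 0, 0], [0, -1, 0, 2, 0, 0, 0, 0], [-1, 0, 0, 0, 2, -1, 0, -1], [0, 0, -1, 0, -1, 2, 0, 0], [-1, 0, 0, 0, 0, 0, 2, 0], [0, 0, 0, 0, -1, 0, 0, 2]].
All simple roots have the same length, so the diagram is simply laced. The associated Dynkin diagram is a chain of 7 nodes with one extra node attached to the third node from one end (E_8), so the type is E_8.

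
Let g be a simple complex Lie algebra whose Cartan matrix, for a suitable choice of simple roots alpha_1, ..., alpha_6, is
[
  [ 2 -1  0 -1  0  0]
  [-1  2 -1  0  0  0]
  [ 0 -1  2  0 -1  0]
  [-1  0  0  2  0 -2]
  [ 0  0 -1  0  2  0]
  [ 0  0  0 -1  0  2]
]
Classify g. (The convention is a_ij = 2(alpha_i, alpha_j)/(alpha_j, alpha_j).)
The matrix has rank 6 with 2's on the diagonal. Reading the off-diagonal entries as Dynkin edges (a single edge where a_ij = a_ji = -1; a double or triple edge where a_ij * a_ji = 2 or 3), the diagram is a chain of 6 nodes with a double edge at one end; the terminal node there is the unique short simple root (B_6). One simple-root ordering that puts it in standard form is (alpha_5, alpha_3, alpha_2, alpha_1, alpha_4, alpha_6). So the algebra is type B_6, i.e. so(13).

B_6 (so(13))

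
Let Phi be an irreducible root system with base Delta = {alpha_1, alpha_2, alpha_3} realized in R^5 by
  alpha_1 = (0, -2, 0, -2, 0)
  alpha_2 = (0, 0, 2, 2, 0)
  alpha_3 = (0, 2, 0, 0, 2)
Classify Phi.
Compute the Cartan integers a_ij = 2(alpha_i, alpha_j)/(alpha_j, alpha_j); the resulting 3x3 Cartan matrix is
[[2, -1, -1], [-1, 2, 0], [-1, 0, 2]].
All simple roots have the same length, so the diagram is simply laced. The associated Dynkin diagram is a chain of 3 nodes with single edges (A_3), so the type is A_3 (the algebra sl(4)).

type A_3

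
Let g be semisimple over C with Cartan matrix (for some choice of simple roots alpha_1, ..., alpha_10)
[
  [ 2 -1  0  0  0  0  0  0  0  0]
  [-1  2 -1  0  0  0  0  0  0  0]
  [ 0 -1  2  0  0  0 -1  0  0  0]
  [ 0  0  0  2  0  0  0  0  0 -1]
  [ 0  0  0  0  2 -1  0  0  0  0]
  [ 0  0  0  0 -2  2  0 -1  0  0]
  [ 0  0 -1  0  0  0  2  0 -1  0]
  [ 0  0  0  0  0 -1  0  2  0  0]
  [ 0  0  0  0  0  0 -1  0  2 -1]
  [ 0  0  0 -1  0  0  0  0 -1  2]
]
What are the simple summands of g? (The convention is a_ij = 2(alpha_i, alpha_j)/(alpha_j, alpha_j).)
A_7 + B_3

The diagram associated to this matrix has two connected components: the simple roots {alpha_1, alpha_2, alpha_3, alpha_4, alpha_7, alpha_9, alpha_10} form a chain of 7 nodes with single edges (A_7), and {alpha_5, alpha_6, alpha_8} form a chain of 3 nodes with a double edge at one end; the terminal node there is the unique short simple root (B_3). A semisimple Lie algebra decomposes uniquely as the direct sum of simple ideals, one per connected component of its Dynkin diagram, so g ≅ A_7 ⊕ B_3 (dimension 63 + 21 = 84).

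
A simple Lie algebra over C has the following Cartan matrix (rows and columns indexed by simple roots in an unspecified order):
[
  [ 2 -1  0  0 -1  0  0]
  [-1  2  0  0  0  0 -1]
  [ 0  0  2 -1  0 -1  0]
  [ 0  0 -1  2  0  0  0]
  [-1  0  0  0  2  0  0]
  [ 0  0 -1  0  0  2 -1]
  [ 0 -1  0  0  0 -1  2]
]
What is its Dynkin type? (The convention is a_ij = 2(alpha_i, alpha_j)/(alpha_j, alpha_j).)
The matrix has rank 7 with 2's on the diagonal. Reading the off-diagonal entries as Dynkin edges (a single edge where a_ij = a_ji = -1; a double or triple edge where a_ij * a_ji = 2 or 3), the diagram is a chain of 7 nodes with single edges (A_7). One simple-root ordering that puts it in standard form is (alpha_5, alpha_1, alpha_2, alpha_7, alpha_6, alpha_3, alpha_4). So the algebra is type A_7, i.e. sl(8).

A_7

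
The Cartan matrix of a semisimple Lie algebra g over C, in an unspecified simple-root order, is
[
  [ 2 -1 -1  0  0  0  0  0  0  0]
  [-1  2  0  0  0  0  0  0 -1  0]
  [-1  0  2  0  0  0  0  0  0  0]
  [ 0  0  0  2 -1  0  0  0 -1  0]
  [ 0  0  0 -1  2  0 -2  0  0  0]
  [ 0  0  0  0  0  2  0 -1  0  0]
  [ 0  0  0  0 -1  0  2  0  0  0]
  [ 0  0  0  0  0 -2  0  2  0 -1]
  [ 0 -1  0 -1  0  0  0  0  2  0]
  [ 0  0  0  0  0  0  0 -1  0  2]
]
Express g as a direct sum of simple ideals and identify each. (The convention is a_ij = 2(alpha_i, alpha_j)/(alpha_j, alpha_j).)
The diagram associated to this matrix has two connected components: the simple roots {alpha_6, alpha_8, alpha_10} form a chain of 3 nodes with a double edge at one end; the terminal node there is the unique short simple root (B_3), and {alpha_1, alpha_2, alpha_3, alpha_4, alpha_5, alpha_7, alpha_9} form a chain of 7 nodes with a double edge at one end; the terminal node there is the unique short simple root (B_7). A semisimple Lie algebra decomposes uniquely as the direct sum of simple ideals, one per connected component of its Dynkin diagram, so g ≅ B_3 ⊕ B_7 (dimension 21 + 105 = 126).

type B_3 + type B_7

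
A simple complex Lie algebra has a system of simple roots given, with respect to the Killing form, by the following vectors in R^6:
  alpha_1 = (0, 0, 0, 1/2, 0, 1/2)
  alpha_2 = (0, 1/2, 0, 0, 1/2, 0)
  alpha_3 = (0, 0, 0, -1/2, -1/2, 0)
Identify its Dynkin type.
A_3

Compute the Cartan integers a_ij = 2(alpha_i, alpha_j)/(alpha_j, alpha_j); the resulting 3x3 Cartan matrix is
[[2, 0, -1], [0, 2, -1], [-1, -1, 2]].
All simple roots have the same length, so the diagram is simply laced. The associated Dynkin diagram is a chain of 3 nodes with single edges (A_3), so the type is A_3 (the algebra sl(4)).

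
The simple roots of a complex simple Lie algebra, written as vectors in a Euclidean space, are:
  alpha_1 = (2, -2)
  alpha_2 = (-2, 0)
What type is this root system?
Compute the Cartan integers a_ij = 2(alpha_i, alpha_j)/(alpha_j, alpha_j); the resulting 2x2 Cartan matrix is
[[2, -2], [-1, 2]].
The roots have two lengths (squared-length ratio 2:1); the short ones are alpha_{2}. The associated Dynkin diagram is a chain of 2 nodes with a double edge at one end; the terminal node there is the unique short simple root (B_2), so the type is B_2 (the algebra so(5)).

B2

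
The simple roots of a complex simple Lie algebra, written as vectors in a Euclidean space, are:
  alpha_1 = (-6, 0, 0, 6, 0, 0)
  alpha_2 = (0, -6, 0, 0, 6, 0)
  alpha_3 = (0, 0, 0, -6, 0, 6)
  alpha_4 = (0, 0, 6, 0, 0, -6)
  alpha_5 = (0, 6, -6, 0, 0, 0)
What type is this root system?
type A_5

Compute the Cartan integers a_ij = 2(alpha_i, alpha_j)/(alpha_j, alpha_j); the resulting 5x5 Cartan matrix is
[[2, 0, -1, 0, 0], [0, 2, 0, 0, -1], [-1, 0, 2, -1, 0], [0, 0, -1, 2, -1], [0, -1, 0, -1, 2]].
All simple roots have the same length, so the diagram is simply laced. The associated Dynkin diagram is a chain of 5 nodes with single edges (A_5), so the type is A_5 (the algebra sl(6)).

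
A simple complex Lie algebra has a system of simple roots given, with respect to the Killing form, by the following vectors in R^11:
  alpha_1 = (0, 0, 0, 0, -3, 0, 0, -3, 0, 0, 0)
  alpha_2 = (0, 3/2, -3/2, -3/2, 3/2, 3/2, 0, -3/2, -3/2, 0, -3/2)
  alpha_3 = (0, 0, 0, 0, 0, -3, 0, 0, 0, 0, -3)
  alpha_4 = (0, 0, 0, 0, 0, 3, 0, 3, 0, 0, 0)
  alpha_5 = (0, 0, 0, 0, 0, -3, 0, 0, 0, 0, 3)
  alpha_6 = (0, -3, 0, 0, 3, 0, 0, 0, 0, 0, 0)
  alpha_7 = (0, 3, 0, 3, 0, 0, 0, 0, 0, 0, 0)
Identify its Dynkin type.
E7

Compute the Cartan integers a_ij = 2(alpha_i, alpha_j)/(alpha_j, alpha_j); the resulting 7x7 Cartan matrix is
[[2, 0, 0, -1, 0, -1, 0], [0, 2, 0, 0, -1, 0, 0], [0, 0, 2, -1, 0, 0, 0], [-1, 0, -1, 2, -1, 0, 0], [0, -1, 0, -1, 2, 0, 0], [-1, 0, 0, 0, 0, 2, -1], [0, 0, 0, 0, 0, -1, 2]].
All simple roots have the same length, so the diagram is simply laced. The associated Dynkin diagram is a chain of 6 nodes with one extra node attached to the third node from one end (E_7), so the type is E_7.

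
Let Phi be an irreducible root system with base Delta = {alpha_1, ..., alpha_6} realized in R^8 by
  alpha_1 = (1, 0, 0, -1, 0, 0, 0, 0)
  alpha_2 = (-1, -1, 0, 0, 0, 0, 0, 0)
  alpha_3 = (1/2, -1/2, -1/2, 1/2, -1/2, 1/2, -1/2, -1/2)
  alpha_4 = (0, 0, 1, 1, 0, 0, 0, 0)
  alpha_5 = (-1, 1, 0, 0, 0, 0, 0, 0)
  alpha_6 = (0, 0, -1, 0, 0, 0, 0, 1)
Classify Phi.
Compute the Cartan integers a_ij = 2(alpha_i, alpha_j)/(alpha_j, alpha_j); the resulting 6x6 Cartan matrix is
[[2, -1, 0, -1, -1, 0], [-1, 2, 0, 0, 0, 0], [0, 0, 2, 0, -1, 0], [-1, 0, 0, 2, 0, -1], [-1, 0, -1, 0, 2, 0], [0, 0, 0, -1, 0, 2]].
All simple roots have the same length, so the diagram is simply laced. The associated Dynkin diagram is a chain of 5 nodes with one extra node attached to the third node from one end (E_6), so the type is E_6.

E_6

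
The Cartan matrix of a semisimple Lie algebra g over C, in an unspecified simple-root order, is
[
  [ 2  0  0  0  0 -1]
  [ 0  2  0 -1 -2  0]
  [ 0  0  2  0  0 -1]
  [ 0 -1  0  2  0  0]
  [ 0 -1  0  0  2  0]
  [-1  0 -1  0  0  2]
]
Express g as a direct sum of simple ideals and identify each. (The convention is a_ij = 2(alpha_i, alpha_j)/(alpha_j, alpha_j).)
The diagram associated to this matrix has two connected components: the simple roots {alpha_1, alpha_3, alpha_6} form a chain of 3 nodes with single edges (A_3), and {alpha_2, alpha_4, alpha_5} form a chain of 3 nodes with a double edge at one end; the terminal node there is the unique short simple root (B_3). A semisimple Lie algebra decomposes uniquely as the direct sum of simple ideals, one per connected component of its Dynkin diagram, so g ≅ A_3 ⊕ B_3 (dimension 15 + 21 = 36).

A_3 (sl(4)) ⊕ B_3 (so(7))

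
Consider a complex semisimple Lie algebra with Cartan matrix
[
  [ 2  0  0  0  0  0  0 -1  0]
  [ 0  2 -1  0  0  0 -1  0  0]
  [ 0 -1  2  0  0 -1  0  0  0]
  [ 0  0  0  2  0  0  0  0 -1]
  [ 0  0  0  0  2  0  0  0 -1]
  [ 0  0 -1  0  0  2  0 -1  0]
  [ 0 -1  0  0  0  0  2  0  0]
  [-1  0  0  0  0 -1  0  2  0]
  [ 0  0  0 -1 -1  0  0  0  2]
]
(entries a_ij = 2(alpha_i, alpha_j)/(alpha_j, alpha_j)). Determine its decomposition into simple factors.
A_3 (sl(4)) ⊕ A_6 (sl(7))

The diagram associated to this matrix has two connected components: the simple roots {alpha_4, alpha_5, alpha_9} form a chain of 3 nodes with single edges (A_3), and {alpha_1, alpha_2, alpha_3, alpha_6, alpha_7, alpha_8} form a chain of 6 nodes with single edges (A_6). A semisimple Lie algebra decomposes uniquely as the direct sum of simple ideals, one per connected component of its Dynkin diagram, so g ≅ A_3 ⊕ A_6 (dimension 15 + 48 = 63).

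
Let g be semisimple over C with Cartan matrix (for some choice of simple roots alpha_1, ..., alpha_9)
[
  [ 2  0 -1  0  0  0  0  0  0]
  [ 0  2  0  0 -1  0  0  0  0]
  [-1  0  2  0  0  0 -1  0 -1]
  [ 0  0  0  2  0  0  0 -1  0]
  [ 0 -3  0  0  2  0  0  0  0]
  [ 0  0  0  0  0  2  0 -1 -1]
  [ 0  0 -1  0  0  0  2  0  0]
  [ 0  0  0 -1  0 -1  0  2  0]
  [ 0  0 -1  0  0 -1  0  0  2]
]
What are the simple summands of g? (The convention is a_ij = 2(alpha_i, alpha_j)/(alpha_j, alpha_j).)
The diagram associated to this matrix has two connected components: the simple roots {alpha_1, alpha_3, alpha_4, alpha_6, alpha_7, alpha_8, alpha_9} form a chain of 5 nodes with a fork of two nodes at one end (D_7), and {alpha_2, alpha_5} form two nodes joined by a triple edge (G_2). A semisimple Lie algebra decomposes uniquely as the direct sum of simple ideals, one per connected component of its Dynkin diagram, so g ≅ D_7 ⊕ G_2 (dimension 91 + 14 = 105).

D_7 + G_2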